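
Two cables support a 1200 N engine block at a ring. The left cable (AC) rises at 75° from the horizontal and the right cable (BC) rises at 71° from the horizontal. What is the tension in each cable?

ΣF_x = 0: −T_AC·cos75° + T_BC·cos71° = 0 → T_BC = 0.794977·T_AC.
ΣF_y = 0: T_AC·sin75° + T_BC·sin71° = 1200.
Substitute: T_AC·(0.965926 + 0.794977·0.945519) = 1200 → T_AC = 698.653 ≈ 698.7 N.
Then T_BC = 0.794977 × 698.653 = 555.4 N.

T_AC = 698.7 N, T_BC = 555.4 N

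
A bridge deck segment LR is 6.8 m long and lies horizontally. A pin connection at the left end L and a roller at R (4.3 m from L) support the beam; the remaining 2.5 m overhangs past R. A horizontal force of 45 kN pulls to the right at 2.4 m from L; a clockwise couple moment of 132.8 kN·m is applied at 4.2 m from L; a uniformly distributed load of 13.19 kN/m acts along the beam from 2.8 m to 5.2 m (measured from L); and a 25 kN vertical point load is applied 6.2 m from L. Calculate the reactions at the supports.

Resultant of the distributed load: 13.19 × 2.4 = 31.656 kN at 4 m from L.
ΣM about L: R_y·4.3 − 132.8 − (13.19·2.4)·4 − 25·6.2 = 0 → R_y = 414.424/4.3 = 96.3777 ≈ 96.38 kN.
ΣF_y = 0: L_y + 96.3777 − 13.19·2.4 − 25 = 0 → L_y = -39.72 kN.
ΣF_x = 0: L_x + 45 = 0 → L_x = -45.00 kN.

L_x = -45.00 kN, L_y = -39.72 kN, R_y = 96.38 kN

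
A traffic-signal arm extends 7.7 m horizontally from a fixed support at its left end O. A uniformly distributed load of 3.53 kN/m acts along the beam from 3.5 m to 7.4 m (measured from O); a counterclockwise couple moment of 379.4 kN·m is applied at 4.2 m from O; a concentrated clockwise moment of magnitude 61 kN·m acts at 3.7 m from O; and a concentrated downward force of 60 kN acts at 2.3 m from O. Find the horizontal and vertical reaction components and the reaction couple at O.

O_x = 0, O_y = 73.77 kN, M_O = -105.4 kN·m

Resultant of the distributed load: 3.53 × 3.9 = 13.767 kN at 5.45 m from O.
ΣF_x = 0: O_x = 0.
ΣF_y = 0: O_y − 3.53·3.9 − 60 = 0 → O_y = 73.77 kN.
ΣM about O: M_O − (3.53·3.9)·5.45 + 379.4 − 61 − 60·2.3 = 0 → M_O = -105.4 kN·m.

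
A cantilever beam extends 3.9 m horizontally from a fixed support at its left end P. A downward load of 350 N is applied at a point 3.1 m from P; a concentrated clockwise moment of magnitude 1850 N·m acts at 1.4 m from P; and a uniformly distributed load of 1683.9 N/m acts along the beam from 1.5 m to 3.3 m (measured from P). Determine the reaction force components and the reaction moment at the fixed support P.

P_x = 0, P_y = 3381 N, M_P = 10210 N·m

Resultant of the distributed load: 1683.9 × 1.8 = 3031.02 N at 2.4 m from P.
ΣF_x = 0: P_x = 0.
ΣF_y = 0: P_y − 350 − 1683.9·1.8 = 0 → P_y = 3381 N.
ΣM about P: M_P − 350·3.1 − 1850 − (1683.9·1.8)·2.4 = 0 → M_P = 10210 N·m.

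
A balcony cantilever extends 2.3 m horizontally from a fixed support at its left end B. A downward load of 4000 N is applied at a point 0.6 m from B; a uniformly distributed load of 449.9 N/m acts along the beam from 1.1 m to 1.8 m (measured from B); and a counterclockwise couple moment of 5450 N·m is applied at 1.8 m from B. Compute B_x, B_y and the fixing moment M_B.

Resultant of the distributed load: 449.9 × 0.7 = 314.93 N at 1.45 m from B.
ΣF_x = 0: B_x = 0.
ΣF_y = 0: B_y − 4000 − 449.9·0.7 = 0 → B_y = 4315 N.
ΣM about B: M_B − 4000·0.6 − (449.9·0.7)·1.45 + 5450 = 0 → M_B = -2593 N·m.

B_x = 0, B_y = 4315 N, M_B = -2593 N·m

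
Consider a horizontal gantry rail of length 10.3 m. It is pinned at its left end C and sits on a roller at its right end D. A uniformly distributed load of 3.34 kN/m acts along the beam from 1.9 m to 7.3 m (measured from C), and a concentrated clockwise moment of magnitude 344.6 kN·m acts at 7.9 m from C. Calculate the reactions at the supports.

C_x = 0, C_y = -23.48 kN, D_y = 41.51 kN

Resultant of the distributed load: 3.34 × 5.4 = 18.036 kN at 4.6 m from C.
ΣM about C: D_y·10.3 − (3.34·5.4)·4.6 − 344.6 = 0 → D_y = 427.5656/10.3 = 41.5112 ≈ 41.51 kN.
ΣF_y = 0: C_y + 41.5112 − 3.34·5.4 = 0 → C_y = -23.48 kN.
ΣF_x = 0: no horizontal applied forces, so C_x = 0.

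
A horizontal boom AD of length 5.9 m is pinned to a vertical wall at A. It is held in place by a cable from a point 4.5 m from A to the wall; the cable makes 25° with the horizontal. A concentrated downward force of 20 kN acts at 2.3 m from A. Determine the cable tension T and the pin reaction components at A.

ΣM about A: T·sin25°·4.5 − 20·2.3 = 0 → T = 46/(4.5·0.422618) = 24.1879 ≈ 24.19 kN.
ΣF_x = 0: A_x − T·cos25° = 0 → A_x = 24.1879 × 0.906308 = 21.92 kN.
ΣF_y = 0: A_y + T·sin25° − 20 = 0 → A_y = 20 − 24.1879 × 0.422618 = 9.778 kN.

T = 24.19 kN, A_x = 21.92 kN, A_y = 9.778 kN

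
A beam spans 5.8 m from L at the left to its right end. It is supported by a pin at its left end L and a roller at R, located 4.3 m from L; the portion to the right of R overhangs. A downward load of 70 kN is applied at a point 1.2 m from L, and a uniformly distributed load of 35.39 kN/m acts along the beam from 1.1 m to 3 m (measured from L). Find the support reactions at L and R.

Resultant of the distributed load: 35.39 × 1.9 = 67.241 kN at 2.05 m from L.
ΣM about L: R_y·4.3 − 70·1.2 − (35.39·1.9)·2.05 = 0 → R_y = 221.84405/4.3 = 51.5916 ≈ 51.59 kN.
ΣF_y = 0: L_y + 51.5916 − 70 − 35.39·1.9 = 0 → L_y = 85.65 kN.
ΣF_x = 0: no horizontal applied forces, so L_x = 0.

L_x = 0, L_y = 85.65 kN, R_y = 51.59 kN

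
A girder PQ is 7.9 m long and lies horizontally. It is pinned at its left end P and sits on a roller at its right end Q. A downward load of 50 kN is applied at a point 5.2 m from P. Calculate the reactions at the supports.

ΣM about P: Q_y·7.9 − 50·5.2 = 0 → Q_y = 260/7.9 = 32.9114 ≈ 32.91 kN.
ΣF_y = 0: P_y + 32.9114 − 50 = 0 → P_y = 17.09 kN.
ΣF_x = 0: no horizontal applied forces, so P_x = 0.

P_x = 0, P_y = 17.09 kN, Q_y = 32.91 kN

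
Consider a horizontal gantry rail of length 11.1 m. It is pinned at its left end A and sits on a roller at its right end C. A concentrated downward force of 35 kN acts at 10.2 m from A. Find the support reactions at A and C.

Moments about A: C_y·11.1 − 35·10.2 = 0 → C_y = 357/11.1 = 32.1622 ≈ 32.16 kN.
ΣF_y = 0: A_y + 32.1622 − 35 = 0 → A_y = 2.838 kN.
ΣF_x = 0: no horizontal applied forces, so A_x = 0.

A_x = 0, A_y = 2.838 kN, C_y = 32.16 kN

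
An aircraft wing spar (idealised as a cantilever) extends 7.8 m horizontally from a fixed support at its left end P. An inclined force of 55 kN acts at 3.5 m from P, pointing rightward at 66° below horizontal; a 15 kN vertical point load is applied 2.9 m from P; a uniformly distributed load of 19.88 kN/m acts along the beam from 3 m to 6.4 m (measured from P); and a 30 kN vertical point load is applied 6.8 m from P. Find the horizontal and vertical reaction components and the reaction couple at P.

Resultant of the distributed load: 19.88 × 3.4 = 67.592 kN at 4.7 m from P.
ΣF_x = 0: P_x + 55·cos66° = 0 → P_x = -22.37 kN.
ΣF_y = 0: P_y − 55·sin66° − 15 − 19.88·3.4 − 30 = 0 → P_y = 162.8 kN.
ΣM about P: M_P − 55·sin66°·3.5 − 15·2.9 − (19.88·3.4)·4.7 − 30·6.8 = 0 → M_P = 741.0 kN·m.

P_x = -22.37 kN, P_y = 162.8 kN, M_P = 741.0 kN·m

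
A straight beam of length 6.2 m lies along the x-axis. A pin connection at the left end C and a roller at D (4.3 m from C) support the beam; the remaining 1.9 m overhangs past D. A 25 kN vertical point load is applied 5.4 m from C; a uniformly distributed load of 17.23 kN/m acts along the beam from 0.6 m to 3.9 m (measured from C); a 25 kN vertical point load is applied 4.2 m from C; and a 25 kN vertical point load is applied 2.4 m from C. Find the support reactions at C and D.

C_x = 0, C_y = 32.34 kN, D_y = 99.52 kN

Resultant of the distributed load: 17.23 × 3.3 = 56.859 kN at 2.25 m from C.
Taking moments about C: D_y·4.3 − 25·5.4 − (17.23·3.3)·2.25 − 25·4.2 − 25·2.4 = 0 → D_y = 427.93275/4.3 = 99.5192 ≈ 99.52 kN.
ΣF_y = 0: C_y + 99.5192 − 25 − 17.23·3.3 − 25 − 25 = 0 → C_y = 32.34 kN.
ΣF_x = 0: no horizontal applied forces, so C_x = 0.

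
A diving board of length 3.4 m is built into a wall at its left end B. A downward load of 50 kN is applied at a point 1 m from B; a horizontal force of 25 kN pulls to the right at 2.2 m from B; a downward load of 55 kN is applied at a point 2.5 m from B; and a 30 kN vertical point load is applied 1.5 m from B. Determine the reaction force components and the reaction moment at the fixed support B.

ΣF_x = 0: B_x + 25 = 0 → B_x = -25.00 kN.
ΣF_y = 0: B_y − 50 − 55 − 30 = 0 → B_y = 135.0 kN.
ΣM about B: M_B − 50·1 − 55·2.5 − 30·1.5 = 0 → M_B = 232.5 kN·m.

B_x = -25.00 kN, B_y = 135.0 kN, M_B = 232.5 kN·m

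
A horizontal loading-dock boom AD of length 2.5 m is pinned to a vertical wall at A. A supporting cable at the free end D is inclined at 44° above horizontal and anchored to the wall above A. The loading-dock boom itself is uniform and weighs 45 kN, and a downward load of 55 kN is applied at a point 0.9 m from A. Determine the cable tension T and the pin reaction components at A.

ΣM about A: T·sin44°·2.5 − 45·1.25 − 55·0.9 = 0 → T = 105.75/(2.5·0.694658) = 60.8933 ≈ 60.89 kN.
ΣF_x = 0: A_x − T·cos44° = 0 → A_x = 60.8933 × 0.71934 = 43.80 kN.
ΣF_y = 0: A_y + T·sin44° − 45 − 55 = 0 → A_y = 100 − 60.8933 × 0.694658 = 57.70 kN.

T = 60.89 kN, A_x = 43.80 kN, A_y = 57.70 kN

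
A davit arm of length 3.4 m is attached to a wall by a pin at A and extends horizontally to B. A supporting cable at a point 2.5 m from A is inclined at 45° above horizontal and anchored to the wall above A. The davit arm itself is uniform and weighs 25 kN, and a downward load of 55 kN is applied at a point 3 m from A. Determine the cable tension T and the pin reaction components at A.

ΣM about A: T·sin45°·2.5 − 25·1.7 − 55·3 = 0 → T = 207.5/(2.5·0.707107) = 117.38 ≈ 117.4 kN.
ΣF_x = 0: A_x − T·cos45° = 0 → A_x = 117.38 × 0.707107 = 83.00 kN.
ΣF_y = 0: A_y + T·sin45° − 25 − 55 = 0 → A_y = 80 − 117.38 × 0.707107 = -3.000 kN.

T = 117.4 kN, A_x = 83.00 kN, A_y = -3.000 kN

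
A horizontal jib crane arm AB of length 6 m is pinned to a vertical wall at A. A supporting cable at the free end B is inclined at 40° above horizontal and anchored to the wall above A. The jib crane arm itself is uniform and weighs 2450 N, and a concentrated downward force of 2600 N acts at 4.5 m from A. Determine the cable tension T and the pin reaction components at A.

T = 4939 N, A_x = 3784 N, A_y = 1875 N

ΣM about A: T·sin40°·6 − 2450·3 − 2600·4.5 = 0 → T = 19050/(6·0.642788) = 4939.42 ≈ 4939 N.
ΣF_x = 0: A_x − T·cos40° = 0 → A_x = 4939.42 × 0.766044 = 3784 N.
ΣF_y = 0: A_y + T·sin40° − 2450 − 2600 = 0 → A_y = 5050 − 4939.42 × 0.642788 = 1875 N.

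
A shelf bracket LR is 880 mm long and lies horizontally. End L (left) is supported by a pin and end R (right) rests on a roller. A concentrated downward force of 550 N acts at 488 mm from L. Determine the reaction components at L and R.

L_x = 0, L_y = 245.0 N, R_y = 305.0 N

Taking moments about L: R_y·880 − 550·488 = 0 → R_y = 268400/880 = 305.0 N.
ΣF_y = 0: L_y + 305 − 550 = 0 → L_y = 245.0 N.
ΣF_x = 0: no horizontal applied forces, so L_x = 0.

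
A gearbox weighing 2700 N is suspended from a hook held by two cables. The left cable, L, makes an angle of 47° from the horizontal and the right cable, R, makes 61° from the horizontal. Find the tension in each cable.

T_L = 1376 N, T_R = 1936 N

ΣF_x = 0: −T_L·cos47° + T_R·cos61° = 0 → T_R = 1.40673·T_L.
ΣF_y = 0: T_L·sin47° + T_R·sin61° = 2700.
Substitute: T_L·(0.731354 + 1.40673·0.87462) = 2700 → T_L = 1376.35 ≈ 1376 N.
Then T_R = 1.40673 × 1376.35 = 1936 N.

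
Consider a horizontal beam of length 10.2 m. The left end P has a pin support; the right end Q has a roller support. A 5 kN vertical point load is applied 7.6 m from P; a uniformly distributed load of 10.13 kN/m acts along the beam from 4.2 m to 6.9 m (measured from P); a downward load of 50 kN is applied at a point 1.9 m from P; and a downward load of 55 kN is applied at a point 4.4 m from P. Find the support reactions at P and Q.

P_x = 0, P_y = 85.70 kN, Q_y = 51.65 kN

Resultant of the distributed load: 10.13 × 2.7 = 27.351 kN at 5.55 m from P.
ΣM about P: Q_y·10.2 − 5·7.6 − (10.13·2.7)·5.55 − 50·1.9 − 55·4.4 = 0 → Q_y = 526.79805/10.2 = 51.6469 ≈ 51.65 kN.
ΣF_y = 0: P_y + 51.6469 − 5 − 10.13·2.7 − 50 − 55 = 0 → P_y = 85.70 kN.
ΣF_x = 0: no horizontal applied forces, so P_x = 0.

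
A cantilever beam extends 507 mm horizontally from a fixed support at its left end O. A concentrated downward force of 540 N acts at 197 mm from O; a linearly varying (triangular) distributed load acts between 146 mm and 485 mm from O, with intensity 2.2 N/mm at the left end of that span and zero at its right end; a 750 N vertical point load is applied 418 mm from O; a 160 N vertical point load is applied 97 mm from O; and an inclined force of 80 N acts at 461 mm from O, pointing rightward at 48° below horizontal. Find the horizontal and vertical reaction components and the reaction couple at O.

O_x = -53.53 N, O_y = 1882 N, M_O = 559400 N·mm

Resultant of the triangular load: ½ × 2.2 × 339 = 372.9 N, acting at 259 mm from O (one-third of the span from the peak).
ΣF_x = 0: O_x + 80·cos48° = 0 → O_x = -53.53 N.
ΣF_y = 0: O_y − 540 − ½·2.2·339 − 750 − 160 − 80·sin48° = 0 → O_y = 1882 N.
ΣM about O: M_O − 540·197 − (½·2.2·339)·259 − 750·418 − 160·97 − 80·sin48°·461 = 0 → M_O = 559400 N·mm.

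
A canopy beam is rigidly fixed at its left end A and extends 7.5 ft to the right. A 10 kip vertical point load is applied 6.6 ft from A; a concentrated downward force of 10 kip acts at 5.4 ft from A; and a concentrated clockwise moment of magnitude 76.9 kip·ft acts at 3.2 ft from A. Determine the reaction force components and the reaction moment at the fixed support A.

A_x = 0, A_y = 20.00 kip, M_A = 196.9 kip·ft

ΣF_x = 0: A_x = 0.
ΣF_y = 0: A_y − 10 − 10 = 0 → A_y = 20.00 kip.
ΣM about A: M_A − 10·6.6 − 10·5.4 − 76.9 = 0 → M_A = 196.9 kip·ft.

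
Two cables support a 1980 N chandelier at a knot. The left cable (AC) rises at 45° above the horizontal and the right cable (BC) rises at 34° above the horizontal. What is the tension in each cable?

T_AC = 1672 N, T_BC = 1426 N

ΣF_x = 0: −T_AC·cos45° + T_BC·cos34° = 0 → T_BC = 0.852925·T_AC.
ΣF_y = 0: T_AC·sin45° + T_BC·sin34° = 1980.
Substitute: T_AC·(0.707107 + 0.852925·0.559193) = 1980 → T_AC = 1672.22 ≈ 1672 N.
Then T_BC = 0.852925 × 1672.22 = 1426 N.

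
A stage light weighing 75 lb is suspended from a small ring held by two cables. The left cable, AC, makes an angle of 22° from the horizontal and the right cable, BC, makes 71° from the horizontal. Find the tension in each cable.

T_AC = 24.45 lb, T_BC = 69.63 lb

ΣF_x = 0: −T_AC·cos22° + T_BC·cos71° = 0 → T_BC = 2.84789·T_AC.
ΣF_y = 0: T_AC·sin22° + T_BC·sin71° = 75.
Substitute: T_AC·(0.374607 + 2.84789·0.945519) = 75 → T_AC = 24.4511 ≈ 24.45 lb.
Then T_BC = 2.84789 × 24.4511 = 69.63 lb.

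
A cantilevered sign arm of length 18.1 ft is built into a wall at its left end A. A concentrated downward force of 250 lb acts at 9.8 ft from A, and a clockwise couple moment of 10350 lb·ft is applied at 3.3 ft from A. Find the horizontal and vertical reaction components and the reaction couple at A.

ΣF_x = 0: A_x = 0.
ΣF_y = 0: A_y − 250 = 0 → A_y = 250.0 lb.
ΣM about A: M_A − 250·9.8 − 10350 = 0 → M_A = 12800 lb·ft.

A_x = 0, A_y = 250.0 lb, M_A = 12800 lb·ft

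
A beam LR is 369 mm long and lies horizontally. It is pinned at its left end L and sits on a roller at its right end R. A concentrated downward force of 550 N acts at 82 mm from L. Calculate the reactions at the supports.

L_x = 0, L_y = 427.8 N, R_y = 122.2 N

Taking moments about L: R_y·369 − 550·82 = 0 → R_y = 45100/369 = 122.222 ≈ 122.2 N.
ΣF_y = 0: L_y + 122.222 − 550 = 0 → L_y = 427.8 N.
ΣF_x = 0: no horizontal applied forces, so L_x = 0.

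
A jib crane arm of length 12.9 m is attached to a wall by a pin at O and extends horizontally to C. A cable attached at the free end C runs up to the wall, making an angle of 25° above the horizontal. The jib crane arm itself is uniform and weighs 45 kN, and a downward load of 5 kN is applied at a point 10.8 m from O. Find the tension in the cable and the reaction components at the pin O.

ΣM about O: T·sin25°·12.9 − 45·6.45 − 5·10.8 = 0 → T = 344.25/(12.9·0.422618) = 63.1446 ≈ 63.14 kN.
ΣF_x = 0: O_x − T·cos25° = 0 → O_x = 63.1446 × 0.906308 = 57.23 kN.
ΣF_y = 0: O_y + T·sin25° − 45 − 5 = 0 → O_y = 50 − 63.1446 × 0.422618 = 23.31 kN.

T = 63.14 kN, O_x = 57.23 kN, O_y = 23.31 kN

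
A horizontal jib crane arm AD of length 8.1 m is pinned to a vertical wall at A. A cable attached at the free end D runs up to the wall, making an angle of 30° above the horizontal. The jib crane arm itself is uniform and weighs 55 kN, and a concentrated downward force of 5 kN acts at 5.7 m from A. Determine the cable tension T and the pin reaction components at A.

ΣM about A: T·sin30°·8.1 − 55·4.05 − 5·5.7 = 0 → T = 251.25/(8.1·0.5) = 62.037 ≈ 62.04 kN.
ΣF_x = 0: A_x − T·cos30° = 0 → A_x = 62.037 × 0.866025 = 53.73 kN.
ΣF_y = 0: A_y + T·sin30° − 55 − 5 = 0 → A_y = 60 − 62.037 × 0.5 = 28.98 kN.

T = 62.04 kN, A_x = 53.73 kN, A_y = 28.98 kN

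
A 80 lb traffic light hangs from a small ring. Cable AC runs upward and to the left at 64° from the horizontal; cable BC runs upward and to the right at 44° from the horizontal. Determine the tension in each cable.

T_AC = 60.51 lb, T_BC = 36.87 lb

ΣF_x = 0: −T_AC·cos64° + T_BC·cos44° = 0 → T_BC = 0.609408·T_AC.
ΣF_y = 0: T_AC·sin64° + T_BC·sin44° = 80.
Substitute: T_AC·(0.898794 + 0.609408·0.694658) = 80 → T_AC = 60.5087 ≈ 60.51 lb.
Then T_BC = 0.609408 × 60.5087 = 36.87 lb.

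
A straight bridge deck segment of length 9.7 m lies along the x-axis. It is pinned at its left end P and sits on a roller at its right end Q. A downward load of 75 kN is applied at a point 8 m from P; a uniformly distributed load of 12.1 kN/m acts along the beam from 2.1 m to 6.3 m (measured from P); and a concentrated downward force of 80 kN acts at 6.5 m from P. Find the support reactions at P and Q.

P_x = 0, P_y = 68.35 kN, Q_y = 137.5 kN

Resultant of the distributed load: 12.1 × 4.2 = 50.82 kN at 4.2 m from P.
Moments about P: Q_y·9.7 − 75·8 − (12.1·4.2)·4.2 − 80·6.5 = 0 → Q_y = 1333.444/9.7 = 137.468 ≈ 137.5 kN.
ΣF_y = 0: P_y + 137.468 − 75 − 12.1·4.2 − 80 = 0 → P_y = 68.35 kN.
ΣF_x = 0: no horizontal applied forces, so P_x = 0.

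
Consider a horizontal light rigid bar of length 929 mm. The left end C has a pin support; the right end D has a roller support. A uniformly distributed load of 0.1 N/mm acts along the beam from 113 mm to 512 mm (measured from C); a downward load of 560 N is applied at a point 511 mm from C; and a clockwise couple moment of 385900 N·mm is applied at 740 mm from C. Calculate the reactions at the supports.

Resultant of the distributed load: 0.1 × 399 = 39.9 N at 312.5 mm from C.
ΣM about C: D_y·929 − (0.1·399)·312.5 − 560·511 − 385900 = 0 → D_y = 684528.75/929 = 736.845 ≈ 736.8 N.
ΣF_y = 0: C_y + 736.845 − 0.1·399 − 560 = 0 → C_y = -136.9 N.
ΣF_x = 0: no horizontal applied forces, so C_x = 0.

C_x = 0, C_y = -136.9 N, D_y = 736.8 N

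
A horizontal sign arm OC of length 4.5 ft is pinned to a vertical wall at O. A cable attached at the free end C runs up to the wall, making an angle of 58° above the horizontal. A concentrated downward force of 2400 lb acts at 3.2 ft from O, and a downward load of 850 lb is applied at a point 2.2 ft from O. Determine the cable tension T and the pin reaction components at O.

ΣM about O: T·sin58°·4.5 − 2400·3.2 − 850·2.2 = 0 → T = 9550/(4.5·0.848048) = 2502.48 ≈ 2502 lb.
ΣF_x = 0: O_x − T·cos58° = 0 → O_x = 2502.48 × 0.529919 = 1326 lb.
ΣF_y = 0: O_y + T·sin58° − 2400 − 850 = 0 → O_y = 3250 − 2502.48 × 0.848048 = 1128 lb.

T = 2502 lb, O_x = 1326 lb, O_y = 1128 lb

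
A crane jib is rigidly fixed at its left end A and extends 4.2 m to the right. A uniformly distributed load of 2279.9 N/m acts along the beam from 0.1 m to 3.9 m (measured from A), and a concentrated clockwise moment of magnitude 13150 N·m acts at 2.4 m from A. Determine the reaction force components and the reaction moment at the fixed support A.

Resultant of the distributed load: 2279.9 × 3.8 = 8663.62 N at 2 m from A.
ΣF_x = 0: A_x = 0.
ΣF_y = 0: A_y − 2279.9·3.8 = 0 → A_y = 8664 N.
ΣM about A: M_A − (2279.9·3.8)·2 − 13150 = 0 → M_A = 30480 N·m.

A_x = 0, A_y = 8664 N, M_A = 30480 N·m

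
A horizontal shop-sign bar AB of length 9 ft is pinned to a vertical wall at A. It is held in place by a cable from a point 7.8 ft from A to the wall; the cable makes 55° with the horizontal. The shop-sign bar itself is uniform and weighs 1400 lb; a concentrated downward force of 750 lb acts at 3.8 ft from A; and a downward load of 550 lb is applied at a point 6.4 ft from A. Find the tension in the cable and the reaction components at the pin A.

ΣM about A: T·sin55°·7.8 − 1400·4.5 − 750·3.8 − 550·6.4 = 0 → T = 12670/(7.8·0.819152) = 1982.98 ≈ 1983 lb.
ΣF_x = 0: A_x − T·cos55° = 0 → A_x = 1982.98 × 0.573576 = 1137 lb.
ΣF_y = 0: A_y + T·sin55° − 1400 − 750 − 550 = 0 → A_y = 2700 − 1982.98 × 0.819152 = 1076 lb.

T = 1983 lb, A_x = 1137 lb, A_y = 1076 lb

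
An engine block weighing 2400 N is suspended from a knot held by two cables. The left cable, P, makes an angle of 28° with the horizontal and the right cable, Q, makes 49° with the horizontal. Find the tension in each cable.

T_P = 1616 N, T_Q = 2175 N

ΣF_x = 0: −T_P·cos28° + T_Q·cos49° = 0 → T_Q = 1.34584·T_P.
ΣF_y = 0: T_P·sin28° + T_Q·sin49° = 2400.
Substitute: T_P·(0.469472 + 1.34584·0.75471) = 2400 → T_P = 1615.95 ≈ 1616 N.
Then T_Q = 1.34584 × 1615.95 = 2175 N.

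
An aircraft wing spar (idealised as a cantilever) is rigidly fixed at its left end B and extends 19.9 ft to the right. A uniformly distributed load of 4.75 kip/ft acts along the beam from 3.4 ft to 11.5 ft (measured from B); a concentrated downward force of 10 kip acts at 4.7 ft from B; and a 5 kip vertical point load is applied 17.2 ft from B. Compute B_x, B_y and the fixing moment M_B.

Resultant of the distributed load: 4.75 × 8.1 = 38.475 kip at 7.45 ft from B.
ΣF_x = 0: B_x = 0.
ΣF_y = 0: B_y − 4.75·8.1 − 10 − 5 = 0 → B_y = 53.48 kip.
ΣM about B: M_B − (4.75·8.1)·7.45 − 10·4.7 − 5·17.2 = 0 → M_B = 419.6 kip·ft.

B_x = 0, B_y = 53.48 kip, M_B = 419.6 kip·ft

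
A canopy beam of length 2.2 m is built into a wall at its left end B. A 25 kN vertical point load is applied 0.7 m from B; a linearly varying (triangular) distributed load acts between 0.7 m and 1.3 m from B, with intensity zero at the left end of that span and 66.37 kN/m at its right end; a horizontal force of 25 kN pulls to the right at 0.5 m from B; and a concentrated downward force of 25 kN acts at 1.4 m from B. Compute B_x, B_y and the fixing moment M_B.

Resultant of the triangular load: ½ × 66.37 × 0.6 = 19.911 kN, acting at 1.1 m from B (one-third of the span from the peak).
ΣF_x = 0: B_x + 25 = 0 → B_x = -25.00 kN.
ΣF_y = 0: B_y − 25 − ½·66.37·0.6 − 25 = 0 → B_y = 69.91 kN.
ΣM about B: M_B − 25·0.7 − (½·66.37·0.6)·1.1 − 25·1.4 = 0 → M_B = 74.40 kN·m.

B_x = -25.00 kN, B_y = 69.91 kN, M_B = 74.40 kN·m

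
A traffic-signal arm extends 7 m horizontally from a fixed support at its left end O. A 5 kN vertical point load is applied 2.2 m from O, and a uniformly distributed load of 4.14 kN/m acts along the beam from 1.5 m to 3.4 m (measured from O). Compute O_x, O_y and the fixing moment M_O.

Resultant of the distributed load: 4.14 × 1.9 = 7.866 kN at 2.45 m from O.
ΣF_x = 0: O_x = 0.
ΣF_y = 0: O_y − 5 − 4.14·1.9 = 0 → O_y = 12.87 kN.
ΣM about O: M_O − 5·2.2 − (4.14·1.9)·2.45 = 0 → M_O = 30.27 kN·m.

O_x = 0, O_y = 12.87 kN, M_O = 30.27 kN·m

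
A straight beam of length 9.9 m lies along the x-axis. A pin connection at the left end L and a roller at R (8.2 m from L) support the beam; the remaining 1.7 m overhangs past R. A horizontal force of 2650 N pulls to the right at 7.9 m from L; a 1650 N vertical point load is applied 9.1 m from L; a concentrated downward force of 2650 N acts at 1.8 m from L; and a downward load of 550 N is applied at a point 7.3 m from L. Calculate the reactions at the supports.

L_x = -2650 N, L_y = 1948 N, R_y = 2902 N

ΣM about L: R_y·8.2 − 1650·9.1 − 2650·1.8 − 550·7.3 = 0 → R_y = 23800/8.2 = 2902.44 ≈ 2902 N.
ΣF_y = 0: L_y + 2902.44 − 1650 − 2650 − 550 = 0 → L_y = 1948 N.
ΣF_x = 0: L_x + 2650 = 0 → L_x = -2650 N.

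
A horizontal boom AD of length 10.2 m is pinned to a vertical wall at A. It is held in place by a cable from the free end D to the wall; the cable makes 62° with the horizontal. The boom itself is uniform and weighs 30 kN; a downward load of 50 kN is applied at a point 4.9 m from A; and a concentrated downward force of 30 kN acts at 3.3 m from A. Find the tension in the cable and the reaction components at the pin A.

ΣM about A: T·sin62°·10.2 − 30·5.1 − 50·4.9 − 30·3.3 = 0 → T = 497/(10.2·0.882948) = 55.185 ≈ 55.19 kN.
ΣF_x = 0: A_x − T·cos62° = 0 → A_x = 55.185 × 0.469472 = 25.91 kN.
ΣF_y = 0: A_y + T·sin62° − 30 − 50 − 30 = 0 → A_y = 110 − 55.185 × 0.882948 = 61.27 kN.

T = 55.19 kN, A_x = 25.91 kN, A_y = 61.27 kN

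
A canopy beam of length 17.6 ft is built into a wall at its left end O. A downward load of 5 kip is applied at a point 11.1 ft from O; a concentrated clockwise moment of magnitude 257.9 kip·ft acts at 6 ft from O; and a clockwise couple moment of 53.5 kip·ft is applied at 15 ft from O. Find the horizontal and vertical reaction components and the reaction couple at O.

ΣF_x = 0: O_x = 0.
ΣF_y = 0: O_y − 5 = 0 → O_y = 5.000 kip.
ΣM about O: M_O − 5·11.1 − 257.9 − 53.5 = 0 → M_O = 366.9 kip·ft.

O_x = 0, O_y = 5.000 kip, M_O = 366.9 kip·ft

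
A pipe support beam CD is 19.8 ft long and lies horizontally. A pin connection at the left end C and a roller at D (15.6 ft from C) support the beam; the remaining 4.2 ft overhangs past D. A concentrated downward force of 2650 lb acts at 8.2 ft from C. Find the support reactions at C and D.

ΣM about C: D_y·15.6 − 2650·8.2 = 0 → D_y = 21730/15.6 = 1392.95 ≈ 1393 lb.
ΣF_y = 0: C_y + 1392.95 − 2650 = 0 → C_y = 1257 lb.
ΣF_x = 0: no horizontal applied forces, so C_x = 0.

C_x = 0, C_y = 1257 lb, D_y = 1393 lb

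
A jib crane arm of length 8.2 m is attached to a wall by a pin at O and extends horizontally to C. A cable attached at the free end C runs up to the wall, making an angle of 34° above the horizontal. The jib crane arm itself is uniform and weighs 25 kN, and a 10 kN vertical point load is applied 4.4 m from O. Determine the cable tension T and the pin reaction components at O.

ΣM about O: T·sin34°·8.2 − 25·4.1 − 10·4.4 = 0 → T = 146.5/(8.2·0.559193) = 31.9494 ≈ 31.95 kN.
ΣF_x = 0: O_x − T·cos34° = 0 → O_x = 31.9494 × 0.829038 = 26.49 kN.
ΣF_y = 0: O_y + T·sin34° − 25 − 10 = 0 → O_y = 35 − 31.9494 × 0.559193 = 17.13 kN.

T = 31.95 kN, O_x = 26.49 kN, O_y = 17.13 kN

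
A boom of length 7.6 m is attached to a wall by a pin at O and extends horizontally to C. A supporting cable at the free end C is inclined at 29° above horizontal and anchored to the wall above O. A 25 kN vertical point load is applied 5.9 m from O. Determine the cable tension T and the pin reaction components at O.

ΣM about O: T·sin29°·7.6 − 25·5.9 = 0 → T = 147.5/(7.6·0.48481) = 40.032 ≈ 40.03 kN.
ΣF_x = 0: O_x − T·cos29° = 0 → O_x = 40.032 × 0.87462 = 35.01 kN.
ΣF_y = 0: O_y + T·sin29° − 25 = 0 → O_y = 25 − 40.032 × 0.48481 = 5.592 kN.

T = 40.03 kN, O_x = 35.01 kN, O_y = 5.592 kN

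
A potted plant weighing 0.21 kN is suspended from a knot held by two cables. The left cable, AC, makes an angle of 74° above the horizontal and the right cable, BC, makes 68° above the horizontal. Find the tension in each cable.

T_AC = 0.1278 kN, T_BC = 0.09402 kN

ΣF_x = 0: −T_AC·cos74° + T_BC·cos68° = 0 → T_BC = 0.735805·T_AC.
ΣF_y = 0: T_AC·sin74° + T_BC·sin68° = 0.21.
Substitute: T_AC·(0.961262 + 0.735805·0.927184) = 0.21 → T_AC = 0.127777 ≈ 0.1278 kN.
Then T_BC = 0.735805 × 0.127777 = 0.09402 kN.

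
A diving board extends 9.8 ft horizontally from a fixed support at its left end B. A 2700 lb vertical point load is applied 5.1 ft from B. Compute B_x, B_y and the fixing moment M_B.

ΣF_x = 0: B_x = 0.
ΣF_y = 0: B_y − 2700 = 0 → B_y = 2700 lb.
ΣM about B: M_B − 2700·5.1 = 0 → M_B = 13770 lb·ft.

B_x = 0, B_y = 2700 lb, M_B = 13770 lb·ft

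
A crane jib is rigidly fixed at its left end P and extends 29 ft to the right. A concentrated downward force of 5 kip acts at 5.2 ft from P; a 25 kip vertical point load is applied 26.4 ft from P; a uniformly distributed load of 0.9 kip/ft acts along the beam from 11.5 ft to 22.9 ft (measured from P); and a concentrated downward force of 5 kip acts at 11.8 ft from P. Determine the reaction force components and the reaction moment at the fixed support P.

Resultant of the distributed load: 0.9 × 11.4 = 10.26 kip at 17.2 ft from P.
ΣF_x = 0: P_x = 0.
ΣF_y = 0: P_y − 5 − 25 − 0.9·11.4 − 5 = 0 → P_y = 45.26 kip.
ΣM about P: M_P − 5·5.2 − 25·26.4 − (0.9·11.4)·17.2 − 5·11.8 = 0 → M_P = 921.5 kip·ft.

P_x = 0, P_y = 45.26 kip, M_P = 921.5 kip·ft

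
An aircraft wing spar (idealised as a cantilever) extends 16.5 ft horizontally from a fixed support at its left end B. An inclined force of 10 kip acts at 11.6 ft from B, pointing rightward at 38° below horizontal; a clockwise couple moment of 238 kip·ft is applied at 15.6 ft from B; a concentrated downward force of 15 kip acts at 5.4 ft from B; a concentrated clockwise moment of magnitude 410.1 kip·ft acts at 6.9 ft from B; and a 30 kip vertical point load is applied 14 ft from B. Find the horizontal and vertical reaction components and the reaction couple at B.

ΣF_x = 0: B_x + 10·cos38° = 0 → B_x = -7.880 kip.
ΣF_y = 0: B_y − 10·sin38° − 15 − 30 = 0 → B_y = 51.16 kip.
ΣM about B: M_B − 10·sin38°·11.6 − 238 − 15·5.4 − 410.1 − 30·14 = 0 → M_B = 1221 kip·ft.

B_x = -7.880 kip, B_y = 51.16 kip, M_B = 1221 kip·ft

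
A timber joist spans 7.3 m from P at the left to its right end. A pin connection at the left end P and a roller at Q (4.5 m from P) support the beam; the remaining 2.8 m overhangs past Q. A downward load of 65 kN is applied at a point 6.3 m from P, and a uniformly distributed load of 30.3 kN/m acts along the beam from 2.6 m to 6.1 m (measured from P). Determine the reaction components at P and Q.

Resultant of the distributed load: 30.3 × 3.5 = 106.05 kN at 4.35 m from P.
Moments about P: Q_y·4.5 − 65·6.3 − (30.3·3.5)·4.35 = 0 → Q_y = 870.8175/4.5 = 193.515 ≈ 193.5 kN.
ΣF_y = 0: P_y + 193.515 − 65 − 30.3·3.5 = 0 → P_y = -22.47 kN.
ΣF_x = 0: no horizontal applied forces, so P_x = 0.

P_x = 0, P_y = -22.47 kN, Q_y = 193.5 kN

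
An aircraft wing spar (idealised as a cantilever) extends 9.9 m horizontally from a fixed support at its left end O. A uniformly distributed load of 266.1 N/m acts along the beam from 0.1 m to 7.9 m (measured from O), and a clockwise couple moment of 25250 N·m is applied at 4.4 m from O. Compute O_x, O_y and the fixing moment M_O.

Resultant of the distributed load: 266.1 × 7.8 = 2075.58 N at 4 m from O.
ΣF_x = 0: O_x = 0.
ΣF_y = 0: O_y − 266.1·7.8 = 0 → O_y = 2076 N.
ΣM about O: M_O − (266.1·7.8)·4 − 25250 = 0 → M_O = 33550 N·m.

O_x = 0, O_y = 2076 N, M_O = 33550 N·m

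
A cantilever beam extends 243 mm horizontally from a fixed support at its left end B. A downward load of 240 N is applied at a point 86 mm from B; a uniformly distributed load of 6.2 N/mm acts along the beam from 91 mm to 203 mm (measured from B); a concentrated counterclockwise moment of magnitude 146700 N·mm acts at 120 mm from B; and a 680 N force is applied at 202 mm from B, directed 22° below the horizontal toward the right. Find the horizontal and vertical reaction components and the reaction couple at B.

B_x = -630.5 N, B_y = 1189 N, M_B = 27470 N·mm

Resultant of the distributed load: 6.2 × 112 = 694.4 N at 147 mm from B.
ΣF_x = 0: B_x + 680·cos22° = 0 → B_x = -630.5 N.
ΣF_y = 0: B_y − 240 − 6.2·112 − 680·sin22° = 0 → B_y = 1189 N.
ΣM about B: M_B − 240·86 − (6.2·112)·147 + 146700 − 680·sin22°·202 = 0 → M_B = 27470 N·mm.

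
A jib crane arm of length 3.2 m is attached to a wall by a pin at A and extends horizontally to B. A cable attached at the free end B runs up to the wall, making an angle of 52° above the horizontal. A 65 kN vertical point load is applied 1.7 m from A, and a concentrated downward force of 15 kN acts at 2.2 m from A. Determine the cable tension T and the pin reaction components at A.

T = 56.91 kN, A_x = 35.04 kN, A_y = 35.16 kN

ΣM about A: T·sin52°·3.2 − 65·1.7 − 15·2.2 = 0 → T = 143.5/(3.2·0.788011) = 56.9075 ≈ 56.91 kN.
ΣF_x = 0: A_x − T·cos52° = 0 → A_x = 56.9075 × 0.615661 = 35.04 kN.
ΣF_y = 0: A_y + T·sin52° − 65 − 15 = 0 → A_y = 80 − 56.9075 × 0.788011 = 35.16 kN.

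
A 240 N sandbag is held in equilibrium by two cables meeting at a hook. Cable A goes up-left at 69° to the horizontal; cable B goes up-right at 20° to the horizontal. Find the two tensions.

ΣF_x = 0: −T_A·cos69° + T_B·cos20° = 0 → T_B = 0.381367·T_A.
ΣF_y = 0: T_A·sin69° + T_B·sin20° = 240.
Substitute: T_A·(0.93358 + 0.381367·0.34202) = 240 → T_A = 225.561 ≈ 225.6 N.
Then T_B = 0.381367 × 225.561 = 86.02 N.

T_A = 225.6 N, T_B = 86.02 N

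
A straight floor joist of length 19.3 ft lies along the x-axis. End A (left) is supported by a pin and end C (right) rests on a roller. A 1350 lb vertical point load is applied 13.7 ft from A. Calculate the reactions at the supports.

A_x = 0, A_y = 391.7 lb, C_y = 958.3 lb

Moments about A: C_y·19.3 − 1350·13.7 = 0 → C_y = 18495/19.3 = 958.29 ≈ 958.3 lb.
ΣF_y = 0: A_y + 958.29 − 1350 = 0 → A_y = 391.7 lb.
ΣF_x = 0: no horizontal applied forces, so A_x = 0.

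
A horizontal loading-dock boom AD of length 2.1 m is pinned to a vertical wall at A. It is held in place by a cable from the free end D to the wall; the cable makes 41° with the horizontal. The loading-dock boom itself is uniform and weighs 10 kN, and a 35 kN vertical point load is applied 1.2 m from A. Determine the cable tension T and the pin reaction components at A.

T = 38.11 kN, A_x = 28.76 kN, A_y = 20.00 kN

ΣM about A: T·sin41°·2.1 − 10·1.05 − 35·1.2 = 0 → T = 52.5/(2.1·0.656059) = 38.1063 ≈ 38.11 kN.
ΣF_x = 0: A_x − T·cos41° = 0 → A_x = 38.1063 × 0.75471 = 28.76 kN.
ΣF_y = 0: A_y + T·sin41° − 10 − 35 = 0 → A_y = 45 − 38.1063 × 0.656059 = 20.00 kN.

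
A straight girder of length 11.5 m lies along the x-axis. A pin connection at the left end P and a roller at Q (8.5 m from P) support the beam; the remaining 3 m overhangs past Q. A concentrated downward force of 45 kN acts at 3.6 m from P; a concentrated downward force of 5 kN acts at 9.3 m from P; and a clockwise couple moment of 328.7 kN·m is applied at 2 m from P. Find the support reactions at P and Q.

Taking moments about P: Q_y·8.5 − 45·3.6 − 5·9.3 − 328.7 = 0 → Q_y = 537.2/8.5 = 63.20 kN.
ΣF_y = 0: P_y + 63.2 − 45 − 5 = 0 → P_y = -13.20 kN.
ΣF_x = 0: no horizontal applied forces, so P_x = 0.

P_x = 0, P_y = -13.20 kN, Q_y = 63.20 kN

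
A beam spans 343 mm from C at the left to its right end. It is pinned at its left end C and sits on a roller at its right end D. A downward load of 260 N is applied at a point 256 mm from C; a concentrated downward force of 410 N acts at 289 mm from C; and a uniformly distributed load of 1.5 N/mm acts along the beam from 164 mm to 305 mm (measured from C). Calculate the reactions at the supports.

C_x = 0, C_y = 197.4 N, D_y = 684.1 N

Resultant of the distributed load: 1.5 × 141 = 211.5 N at 234.5 mm from C.
Moments about C: D_y·343 − 260·256 − 410·289 − (1.5·141)·234.5 = 0 → D_y = 234646.75/343 = 684.101 ≈ 684.1 N.
ΣF_y = 0: C_y + 684.101 − 260 − 410 − 1.5·141 = 0 → C_y = 197.4 N.
ΣF_x = 0: no horizontal applied forces, so C_x = 0.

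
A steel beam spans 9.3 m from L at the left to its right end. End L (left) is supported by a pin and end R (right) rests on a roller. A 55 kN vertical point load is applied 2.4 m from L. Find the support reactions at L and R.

Taking moments about L: R_y·9.3 − 55·2.4 = 0 → R_y = 132/9.3 = 14.1935 ≈ 14.19 kN.
ΣF_y = 0: L_y + 14.1935 − 55 = 0 → L_y = 40.81 kN.
ΣF_x = 0: no horizontal applied forces, so L_x = 0.

L_x = 0, L_y = 40.81 kN, R_y = 14.19 kN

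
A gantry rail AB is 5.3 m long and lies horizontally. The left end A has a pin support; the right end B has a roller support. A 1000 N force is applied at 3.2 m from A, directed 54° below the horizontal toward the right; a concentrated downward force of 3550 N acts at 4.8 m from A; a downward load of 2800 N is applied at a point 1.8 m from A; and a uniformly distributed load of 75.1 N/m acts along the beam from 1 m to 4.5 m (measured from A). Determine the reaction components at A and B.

A_x = -587.8 N, A_y = 2631 N, B_y = 4791 N

Resultant of the distributed load: 75.1 × 3.5 = 262.85 N at 2.75 m from A.
Taking moments about A: B_y·5.3 − 1000·sin54°·3.2 − 3550·4.8 − 2800·1.8 − (75.1·3.5)·2.75 = 0 → B_y = 25391.7/5.3 = 4790.89 ≈ 4791 N.
ΣF_y = 0: A_y + 4790.89 − 1000·sin54° − 3550 − 2800 − 75.1·3.5 = 0 → A_y = 2631 N.
ΣF_x = 0: A_x + 1000·cos54° = 0 → A_x = -587.8 N.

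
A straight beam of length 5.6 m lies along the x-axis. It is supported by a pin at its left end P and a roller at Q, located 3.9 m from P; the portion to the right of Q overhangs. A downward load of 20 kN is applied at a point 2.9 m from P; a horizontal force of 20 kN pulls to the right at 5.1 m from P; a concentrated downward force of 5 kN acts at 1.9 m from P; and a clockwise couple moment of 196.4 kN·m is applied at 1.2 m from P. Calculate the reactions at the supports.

P_x = -20.00 kN, P_y = -42.67 kN, Q_y = 67.67 kN

ΣM about P: Q_y·3.9 − 20·2.9 − 5·1.9 − 196.4 = 0 → Q_y = 263.9/3.9 = 67.6667 ≈ 67.67 kN.
ΣF_y = 0: P_y + 67.6667 − 20 − 5 = 0 → P_y = -42.67 kN.
ΣF_x = 0: P_x + 20 = 0 → P_x = -20.00 kN.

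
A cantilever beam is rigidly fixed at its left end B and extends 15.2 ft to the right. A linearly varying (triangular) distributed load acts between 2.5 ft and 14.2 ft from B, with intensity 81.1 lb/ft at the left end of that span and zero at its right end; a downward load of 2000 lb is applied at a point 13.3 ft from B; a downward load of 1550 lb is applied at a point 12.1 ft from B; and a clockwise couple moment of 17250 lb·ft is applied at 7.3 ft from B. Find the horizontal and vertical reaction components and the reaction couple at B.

B_x = 0, B_y = 4024 lb, M_B = 65640 lb·ft

Resultant of the triangular load: ½ × 81.1 × 11.7 = 474.435 lb, acting at 6.4 ft from B (one-third of the span from the peak).
ΣF_x = 0: B_x = 0.
ΣF_y = 0: B_y − ½·81.1·11.7 − 2000 − 1550 = 0 → B_y = 4024 lb.
ΣM about B: M_B − (½·81.1·11.7)·6.4 − 2000·13.3 − 1550·12.1 − 17250 = 0 → M_B = 65640 lb·ft.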